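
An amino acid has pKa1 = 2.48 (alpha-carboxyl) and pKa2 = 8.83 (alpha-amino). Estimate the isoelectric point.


pI = (pKa1 + pKa2) / 2
pI = (2.48 + 8.83) / 2
pI = 5.655

5.655


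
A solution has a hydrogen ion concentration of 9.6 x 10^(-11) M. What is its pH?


pH = -log10([H+])
pH = -log10(9.6 x 10^(-11))
pH = 10.0177

10.0177


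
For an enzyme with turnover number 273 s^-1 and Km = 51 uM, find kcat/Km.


Catalytic efficiency = kcat / Km
= 273 / 51
= 5.3529 uM^-1*s^-1

5.3529 uM^-1*s^-1


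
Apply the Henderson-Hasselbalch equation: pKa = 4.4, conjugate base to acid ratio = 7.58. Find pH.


pH = pKa + log10([A-]/[HA])
pH = 4.4 + log10(7.58)
pH = 5.2797

5.2797


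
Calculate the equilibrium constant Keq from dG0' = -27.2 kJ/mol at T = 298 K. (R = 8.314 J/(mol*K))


Keq = exp(-dG0 * 1000 / (R * T))
Keq = exp(-(-27.2) * 1000 / (8.314 * 298))
Keq = 58600.015

58600.015


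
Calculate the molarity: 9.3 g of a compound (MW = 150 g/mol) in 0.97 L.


C = (mass / MW) / volume
C = (9.3 / 150) / 0.97
C = 0.0639 M

0.0639 M


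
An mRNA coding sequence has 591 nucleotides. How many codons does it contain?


codons = nucleotides / 3
codons = 591 / 3 = 197

197


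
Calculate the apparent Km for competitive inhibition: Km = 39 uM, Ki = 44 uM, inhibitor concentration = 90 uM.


Km_app = Km * (1 + [I]/Ki)
Km_app = 39 * (1 + 90/44)
Km_app = 118.7727 uM

118.7727 uM


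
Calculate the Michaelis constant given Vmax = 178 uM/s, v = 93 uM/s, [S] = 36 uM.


Km = [S] * (Vmax - v) / v
Km = 36 * (178 - 93) / 93
Km = 32.9032 uM

32.9032 uM


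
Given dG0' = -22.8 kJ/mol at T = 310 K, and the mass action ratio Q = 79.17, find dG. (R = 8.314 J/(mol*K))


dG = dG0' + RT * ln(Q) / 1000
dG = -22.8 + 8.314 * 310 * ln(79.17) / 1000
dG = -11.5329 kJ/mol

-11.5329 kJ/mol


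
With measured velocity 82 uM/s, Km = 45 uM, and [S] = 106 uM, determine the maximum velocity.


Vmax = v * (Km + [S]) / [S]
Vmax = 82 * (45 + 106) / 106
Vmax = 116.8113 uM/s

116.8113 uM/s


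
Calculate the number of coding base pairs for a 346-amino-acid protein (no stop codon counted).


Each amino acid = 1 codon = 3 bp
bp = 346 * 3 = 1038 bp

1038 bp


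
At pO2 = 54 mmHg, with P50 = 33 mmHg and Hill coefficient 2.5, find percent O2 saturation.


Y = pO2^n / (P50^n + pO2^n)
Y = 54^2.5 / (33^2.5 + 54^2.5)
Y = 77.4%

77.4%


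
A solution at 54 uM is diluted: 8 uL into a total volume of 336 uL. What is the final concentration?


C2 = C1 * V1 / V2
C2 = 54 * 8 / 336
C2 = 1.2857 uM

1.2857 uM


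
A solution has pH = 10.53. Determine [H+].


[H+] = 10^(-pH)
[H+] = 10^(-10.53)
[H+] = 2.951e-11 M

2.951e-11 M


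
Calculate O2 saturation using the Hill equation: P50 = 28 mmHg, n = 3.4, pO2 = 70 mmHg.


Y = pO2^n / (P50^n + pO2^n)
Y = 70^3.4 / (28^3.4 + 70^3.4)
Y = 95.75%

95.75%


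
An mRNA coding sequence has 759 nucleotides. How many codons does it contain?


codons = nucleotides / 3
codons = 759 / 3 = 253

253


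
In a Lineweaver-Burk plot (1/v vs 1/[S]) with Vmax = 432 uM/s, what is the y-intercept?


y-intercept = 1/Vmax
= 1/432
= 0.0023 s/uM

0.0023 s/uM


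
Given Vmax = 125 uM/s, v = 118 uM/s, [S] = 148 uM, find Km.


Km = [S] * (Vmax - v) / v
Km = 148 * (125 - 118) / 118
Km = 8.7797 uM

8.7797 uM


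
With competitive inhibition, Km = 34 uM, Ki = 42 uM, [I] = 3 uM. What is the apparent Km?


Km_app = Km * (1 + [I]/Ki)
Km_app = 34 * (1 + 3/42)
Km_app = 36.4286 uM

36.4286 uM


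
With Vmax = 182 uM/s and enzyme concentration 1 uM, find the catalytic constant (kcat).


kcat = Vmax / [E]t
kcat = 182 / 1
kcat = 182.0 s^-1

182.0 s^-1


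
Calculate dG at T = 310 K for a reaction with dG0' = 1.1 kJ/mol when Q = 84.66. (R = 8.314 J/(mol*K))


dG = dG0' + RT * ln(Q) / 1000
dG = 1.1 + 8.314 * 310 * ln(84.66) / 1000
dG = 12.5399 kJ/mol

12.5399 kJ/mol


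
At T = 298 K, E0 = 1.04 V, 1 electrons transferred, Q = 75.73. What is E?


E = E0 - (RT/nF) * ln(Q)
E = 1.04 - (8.314 * 298 / (1 * 96485)) * ln(75.73)
E = 0.9289 V

0.9289 V


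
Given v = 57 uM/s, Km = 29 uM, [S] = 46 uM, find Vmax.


Vmax = v * (Km + [S]) / [S]
Vmax = 57 * (29 + 46) / 46
Vmax = 92.9348 uM/s

92.9348 uM/s


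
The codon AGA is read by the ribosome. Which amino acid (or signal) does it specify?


Standard genetic code lookup.
Codon AGA -> Arg

Arg


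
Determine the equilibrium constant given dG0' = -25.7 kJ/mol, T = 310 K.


Keq = exp(-dG0 * 1000 / (R * T))
Keq = exp(-(-25.7) * 1000 / (8.314 * 310))
Keq = 21408.0227

21408.0227


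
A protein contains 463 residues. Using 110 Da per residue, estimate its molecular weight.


MW = n_residues * 110 Da
MW = 463 * 110
MW = 50930 Da

50930 Da


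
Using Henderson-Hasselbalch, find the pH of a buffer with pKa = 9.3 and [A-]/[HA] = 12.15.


pH = pKa + log10([A-]/[HA])
pH = 9.3 + log10(12.15)
pH = 10.3846

10.3846


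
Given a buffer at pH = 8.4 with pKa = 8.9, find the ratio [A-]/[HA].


[A-]/[HA] = 10^(pH - pKa)
= 10^(8.4 - 8.9)
= 0.3162

0.3162


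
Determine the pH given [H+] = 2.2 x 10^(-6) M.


pH = -log10([H+])
pH = -log10(2.2 x 10^(-6))
pH = 5.6576

5.6576


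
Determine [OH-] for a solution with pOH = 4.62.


[OH-] = 10^(-pOH)
[OH-] = 10^(-4.62)
[OH-] = 2.399e-05 M

2.399e-05 M


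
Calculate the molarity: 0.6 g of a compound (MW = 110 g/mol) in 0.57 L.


C = (mass / MW) / volume
C = (0.6 / 110) / 0.57
C = 0.0096 M

0.0096 M


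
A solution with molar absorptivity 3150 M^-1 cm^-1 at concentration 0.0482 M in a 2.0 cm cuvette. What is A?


A = epsilon * c * l
A = 3150 * 0.0482 * 2.0
A = 303.66

303.66


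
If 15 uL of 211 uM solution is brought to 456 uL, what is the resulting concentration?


C2 = C1 * V1 / V2
C2 = 211 * 15 / 456
C2 = 6.9408 uM

6.9408 uM


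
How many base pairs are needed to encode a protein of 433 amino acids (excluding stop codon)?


Each amino acid = 1 codon = 3 bp
bp = 433 * 3 = 1299 bp

1299 bp


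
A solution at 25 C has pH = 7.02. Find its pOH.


pOH = 14 - pH
pOH = 14 - 7.02
pOH = 6.98

6.98


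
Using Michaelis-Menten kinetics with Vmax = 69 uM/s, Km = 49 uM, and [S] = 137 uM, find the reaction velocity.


v = Vmax * [S] / (Km + [S])
v = 69 * 137 / (49 + 137)
v = 50.8226 uM/s

50.8226 uM/s


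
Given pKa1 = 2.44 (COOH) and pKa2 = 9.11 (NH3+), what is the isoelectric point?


pI = (pKa1 + pKa2) / 2
pI = (2.44 + 9.11) / 2
pI = 5.775

5.775


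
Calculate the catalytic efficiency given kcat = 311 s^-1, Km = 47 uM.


Catalytic efficiency = kcat / Km
= 311 / 47
= 6.617 uM^-1*s^-1

6.617 uM^-1*s^-1


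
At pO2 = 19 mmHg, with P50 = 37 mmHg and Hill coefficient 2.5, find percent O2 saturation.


Y = pO2^n / (P50^n + pO2^n)
Y = 19^2.5 / (37^2.5 + 19^2.5)
Y = 15.89%

15.89%


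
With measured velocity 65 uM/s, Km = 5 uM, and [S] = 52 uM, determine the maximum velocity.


Vmax = v * (Km + [S]) / [S]
Vmax = 65 * (5 + 52) / 52
Vmax = 71.25 uM/s

71.25 uM/s


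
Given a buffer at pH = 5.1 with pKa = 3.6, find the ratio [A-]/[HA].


[A-]/[HA] = 10^(pH - pKa)
= 10^(5.1 - 3.6)
= 31.6228

31.6228


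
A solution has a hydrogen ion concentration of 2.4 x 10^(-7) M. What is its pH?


pH = -log10([H+])
pH = -log10(2.4 x 10^(-7))
pH = 6.6198

6.6198


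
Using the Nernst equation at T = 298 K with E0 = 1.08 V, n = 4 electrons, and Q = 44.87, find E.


E = E0 - (RT/nF) * ln(Q)
E = 1.08 - (8.314 * 298 / (4 * 96485)) * ln(44.87)
E = 1.0556 V

1.0556 V


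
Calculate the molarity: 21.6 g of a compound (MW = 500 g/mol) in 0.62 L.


C = (mass / MW) / volume
C = (21.6 / 500) / 0.62
C = 0.0697 M

0.0697 M


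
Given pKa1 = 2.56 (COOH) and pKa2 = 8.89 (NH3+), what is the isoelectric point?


pI = (pKa1 + pKa2) / 2
pI = (2.56 + 8.89) / 2
pI = 5.725

5.725


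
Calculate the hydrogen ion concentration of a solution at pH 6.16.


[H+] = 10^(-pH)
[H+] = 10^(-6.16)
[H+] = 6.918e-07 M

6.918e-07 M


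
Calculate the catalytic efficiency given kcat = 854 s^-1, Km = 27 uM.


Catalytic efficiency = kcat / Km
= 854 / 27
= 31.6296 uM^-1*s^-1

31.6296 uM^-1*s^-1


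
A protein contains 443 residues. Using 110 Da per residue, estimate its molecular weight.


MW = n_residues * 110 Da
MW = 443 * 110
MW = 48730 Da

48730 Da


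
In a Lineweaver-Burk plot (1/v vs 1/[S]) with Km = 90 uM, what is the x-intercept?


x-intercept = -1/Km
= -1/90
= -0.0111 1/uM

-0.0111 1/uM


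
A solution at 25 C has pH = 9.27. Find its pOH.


pOH = 14 - pH
pOH = 14 - 9.27
pOH = 4.73

4.73


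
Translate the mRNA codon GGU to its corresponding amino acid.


Standard genetic code lookup.
Codon GGU -> Gly

Gly


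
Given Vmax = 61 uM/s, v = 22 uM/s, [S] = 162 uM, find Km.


Km = [S] * (Vmax - v) / v
Km = 162 * (61 - 22) / 22
Km = 287.1818 uM

287.1818 uM


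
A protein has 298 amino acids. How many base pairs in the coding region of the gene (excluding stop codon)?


Each amino acid = 1 codon = 3 bp
bp = 298 * 3 = 894 bp

894 bp


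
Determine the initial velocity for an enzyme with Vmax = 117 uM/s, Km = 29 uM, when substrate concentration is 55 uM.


v = Vmax * [S] / (Km + [S])
v = 117 * 55 / (29 + 55)
v = 76.6071 uM/s

76.6071 uM/s


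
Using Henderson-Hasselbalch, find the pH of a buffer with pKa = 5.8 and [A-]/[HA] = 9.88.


pH = pKa + log10([A-]/[HA])
pH = 5.8 + log10(9.88)
pH = 6.7948

6.7948


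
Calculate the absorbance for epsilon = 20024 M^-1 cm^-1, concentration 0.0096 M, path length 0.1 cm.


A = epsilon * c * l
A = 20024 * 0.0096 * 0.1
A = 19.223

19.223


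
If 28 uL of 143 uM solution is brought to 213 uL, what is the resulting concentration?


C2 = C1 * V1 / V2
C2 = 143 * 28 / 213
C2 = 18.7981 uM

18.7981 uM


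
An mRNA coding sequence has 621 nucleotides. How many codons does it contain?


codons = nucleotides / 3
codons = 621 / 3 = 207

207


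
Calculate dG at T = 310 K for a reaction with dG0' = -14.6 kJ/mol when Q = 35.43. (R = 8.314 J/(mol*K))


dG = dG0' + RT * ln(Q) / 1000
dG = -14.6 + 8.314 * 310 * ln(35.43) / 1000
dG = -5.4052 kJ/mol

-5.4052 kJ/mol


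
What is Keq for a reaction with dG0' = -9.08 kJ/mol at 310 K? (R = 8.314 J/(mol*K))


Keq = exp(-dG0 * 1000 / (R * T))
Keq = exp(-(-9.08) * 1000 / (8.314 * 310))
Keq = 33.8863

33.8863


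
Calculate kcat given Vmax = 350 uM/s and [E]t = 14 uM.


kcat = Vmax / [E]t
kcat = 350 / 14
kcat = 25.0 s^-1

25.0 s^-1


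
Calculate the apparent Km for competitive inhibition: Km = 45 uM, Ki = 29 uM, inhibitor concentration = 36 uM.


Km_app = Km * (1 + [I]/Ki)
Km_app = 45 * (1 + 36/29)
Km_app = 100.8621 uM

100.8621 uM


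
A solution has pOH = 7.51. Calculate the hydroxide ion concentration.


[OH-] = 10^(-pOH)
[OH-] = 10^(-7.51)
[OH-] = 3.090e-08 M

3.090e-08 M


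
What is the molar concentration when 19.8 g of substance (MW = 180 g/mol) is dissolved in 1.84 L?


C = (mass / MW) / volume
C = (19.8 / 180) / 1.84
C = 0.0598 M

0.0598 M


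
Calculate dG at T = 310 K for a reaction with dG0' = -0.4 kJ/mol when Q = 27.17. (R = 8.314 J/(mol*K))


dG = dG0' + RT * ln(Q) / 1000
dG = -0.4 + 8.314 * 310 * ln(27.17) / 1000
dG = 8.1107 kJ/mol

8.1107 kJ/mol


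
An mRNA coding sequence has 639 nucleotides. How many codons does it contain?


codons = nucleotides / 3
codons = 639 / 3 = 213

213


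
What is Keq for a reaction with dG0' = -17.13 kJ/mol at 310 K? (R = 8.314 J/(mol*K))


Keq = exp(-dG0 * 1000 / (R * T))
Keq = exp(-(-17.13) * 1000 / (8.314 * 310))
Keq = 769.9976

769.9976


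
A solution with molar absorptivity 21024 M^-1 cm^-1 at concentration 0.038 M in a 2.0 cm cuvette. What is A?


A = epsilon * c * l
A = 21024 * 0.038 * 2.0
A = 1597.824

1597.824


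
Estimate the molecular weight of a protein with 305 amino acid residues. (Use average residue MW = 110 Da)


MW = n_residues * 110 Da
MW = 305 * 110
MW = 33550 Da

33550 Da


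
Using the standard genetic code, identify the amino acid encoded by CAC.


Standard genetic code lookup.
Codon CAC -> His

His


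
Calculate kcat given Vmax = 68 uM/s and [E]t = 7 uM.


kcat = Vmax / [E]t
kcat = 68 / 7
kcat = 9.7143 s^-1

9.7143 s^-1


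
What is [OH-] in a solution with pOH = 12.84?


[OH-] = 10^(-pOH)
[OH-] = 10^(-12.84)
[OH-] = 1.445e-13 M

1.445e-13 M


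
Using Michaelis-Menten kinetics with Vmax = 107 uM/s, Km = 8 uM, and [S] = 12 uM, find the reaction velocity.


v = Vmax * [S] / (Km + [S])
v = 107 * 12 / (8 + 12)
v = 64.2 uM/s

64.2 uM/s


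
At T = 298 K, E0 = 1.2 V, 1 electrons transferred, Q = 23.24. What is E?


E = E0 - (RT/nF) * ln(Q)
E = 1.2 - (8.314 * 298 / (1 * 96485)) * ln(23.24)
E = 1.1192 V

1.1192 V


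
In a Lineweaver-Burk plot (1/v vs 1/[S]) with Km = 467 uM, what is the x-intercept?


x-intercept = -1/Km
= -1/467
= -0.0021 1/uM

-0.0021 1/uM


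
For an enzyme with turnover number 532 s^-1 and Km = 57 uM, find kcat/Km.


Catalytic efficiency = kcat / Km
= 532 / 57
= 9.3333 uM^-1*s^-1

9.3333 uM^-1*s^-1


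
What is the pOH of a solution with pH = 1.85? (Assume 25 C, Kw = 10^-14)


pOH = 14 - pH
pOH = 14 - 1.85
pOH = 12.15

12.15


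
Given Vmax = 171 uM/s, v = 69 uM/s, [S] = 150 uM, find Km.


Km = [S] * (Vmax - v) / v
Km = 150 * (171 - 69) / 69
Km = 221.7391 uM

221.7391 uM


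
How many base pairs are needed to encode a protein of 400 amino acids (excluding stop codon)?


Each amino acid = 1 codon = 3 bp
bp = 400 * 3 = 1200 bp

1200 bp


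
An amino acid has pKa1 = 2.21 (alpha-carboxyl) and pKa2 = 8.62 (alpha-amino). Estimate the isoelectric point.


pI = (pKa1 + pKa2) / 2
pI = (2.21 + 8.62) / 2
pI = 5.415

5.415


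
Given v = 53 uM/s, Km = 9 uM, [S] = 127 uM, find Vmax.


Vmax = v * (Km + [S]) / [S]
Vmax = 53 * (9 + 127) / 127
Vmax = 56.7559 uM/s

56.7559 uM/s


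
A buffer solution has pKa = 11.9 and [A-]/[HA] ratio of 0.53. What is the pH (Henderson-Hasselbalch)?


pH = pKa + log10([A-]/[HA])
pH = 11.9 + log10(0.53)
pH = 11.6243

11.6243


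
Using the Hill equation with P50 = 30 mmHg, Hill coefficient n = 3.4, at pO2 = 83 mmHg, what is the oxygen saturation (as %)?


Y = pO2^n / (P50^n + pO2^n)
Y = 83^3.4 / (30^3.4 + 83^3.4)
Y = 96.95%

96.95%


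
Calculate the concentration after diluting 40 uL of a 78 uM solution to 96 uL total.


C2 = C1 * V1 / V2
C2 = 78 * 40 / 96
C2 = 32.5 uM

32.5 uM


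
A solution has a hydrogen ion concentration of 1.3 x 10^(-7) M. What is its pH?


pH = -log10([H+])
pH = -log10(1.3 x 10^(-7))
pH = 6.8861

6.8861


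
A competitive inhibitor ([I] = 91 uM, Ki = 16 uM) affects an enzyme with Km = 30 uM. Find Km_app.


Km_app = Km * (1 + [I]/Ki)
Km_app = 30 * (1 + 91/16)
Km_app = 200.625 uM

200.625 uM


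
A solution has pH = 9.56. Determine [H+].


[H+] = 10^(-pH)
[H+] = 10^(-9.56)
[H+] = 2.754e-10 M

2.754e-10 M


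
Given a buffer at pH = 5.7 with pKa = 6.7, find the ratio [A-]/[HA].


[A-]/[HA] = 10^(pH - pKa)
= 10^(5.7 - 6.7)
= 0.1

0.1


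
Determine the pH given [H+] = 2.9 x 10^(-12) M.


pH = -log10([H+])
pH = -log10(2.9 x 10^(-12))
pH = 11.5376

11.5376


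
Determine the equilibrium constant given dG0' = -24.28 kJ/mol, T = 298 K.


Keq = exp(-dG0 * 1000 / (R * T))
Keq = exp(-(-24.28) * 1000 / (8.314 * 298))
Keq = 18032.2485

18032.2485


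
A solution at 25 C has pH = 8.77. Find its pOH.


pOH = 14 - pH
pOH = 14 - 8.77
pOH = 5.23

5.23


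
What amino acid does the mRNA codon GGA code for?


Standard genetic code lookup.
Codon GGA -> Gly

Gly


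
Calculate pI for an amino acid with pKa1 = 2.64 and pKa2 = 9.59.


pI = (pKa1 + pKa2) / 2
pI = (2.64 + 9.59) / 2
pI = 6.115

6.115


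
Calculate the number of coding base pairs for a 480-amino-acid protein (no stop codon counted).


Each amino acid = 1 codon = 3 bp
bp = 480 * 3 = 1440 bp

1440 bp


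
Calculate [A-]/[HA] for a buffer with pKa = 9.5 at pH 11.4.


[A-]/[HA] = 10^(pH - pKa)
= 10^(11.4 - 9.5)
= 79.4328

79.4328


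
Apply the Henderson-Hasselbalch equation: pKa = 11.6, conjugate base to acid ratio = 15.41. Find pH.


pH = pKa + log10([A-]/[HA])
pH = 11.6 + log10(15.41)
pH = 12.7878

12.7878


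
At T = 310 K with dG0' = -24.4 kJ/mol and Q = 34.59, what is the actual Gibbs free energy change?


dG = dG0' + RT * ln(Q) / 1000
dG = -24.4 + 8.314 * 310 * ln(34.59) / 1000
dG = -15.267 kJ/mol

-15.267 kJ/mol


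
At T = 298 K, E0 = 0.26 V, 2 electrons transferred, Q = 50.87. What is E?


E = E0 - (RT/nF) * ln(Q)
E = 0.26 - (8.314 * 298 / (2 * 96485)) * ln(50.87)
E = 0.2096 V

0.2096 V


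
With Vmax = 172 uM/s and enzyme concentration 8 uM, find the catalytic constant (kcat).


kcat = Vmax / [E]t
kcat = 172 / 8
kcat = 21.5 s^-1

21.5 s^-1


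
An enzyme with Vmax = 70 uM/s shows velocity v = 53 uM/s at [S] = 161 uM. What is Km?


Km = [S] * (Vmax - v) / v
Km = 161 * (70 - 53) / 53
Km = 51.6415 uM

51.6415 uM


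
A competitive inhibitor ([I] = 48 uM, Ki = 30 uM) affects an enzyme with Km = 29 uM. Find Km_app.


Km_app = Km * (1 + [I]/Ki)
Km_app = 29 * (1 + 48/30)
Km_app = 75.4 uM

75.4 uM


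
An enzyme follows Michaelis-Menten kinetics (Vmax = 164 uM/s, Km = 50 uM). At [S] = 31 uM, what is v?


v = Vmax * [S] / (Km + [S])
v = 164 * 31 / (50 + 31)
v = 62.7654 uM/s

62.7654 uM/s


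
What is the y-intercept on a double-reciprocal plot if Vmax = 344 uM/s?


y-intercept = 1/Vmax
= 1/344
= 0.0029 s/uM

0.0029 s/uM


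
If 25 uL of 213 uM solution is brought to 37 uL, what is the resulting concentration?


C2 = C1 * V1 / V2
C2 = 213 * 25 / 37
C2 = 143.9189 uM

143.9189 uM


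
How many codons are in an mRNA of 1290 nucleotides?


codons = nucleotides / 3
codons = 1290 / 3 = 430

430


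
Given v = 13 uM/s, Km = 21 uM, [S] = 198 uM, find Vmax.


Vmax = v * (Km + [S]) / [S]
Vmax = 13 * (21 + 198) / 198
Vmax = 14.3788 uM/s

14.3788 uM/s


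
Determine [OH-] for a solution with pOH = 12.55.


[OH-] = 10^(-pOH)
[OH-] = 10^(-12.55)
[OH-] = 2.818e-13 M

2.818e-13 M


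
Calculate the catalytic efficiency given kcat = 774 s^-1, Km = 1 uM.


Catalytic efficiency = kcat / Km
= 774 / 1
= 774.0 uM^-1*s^-1

774.0 uM^-1*s^-1


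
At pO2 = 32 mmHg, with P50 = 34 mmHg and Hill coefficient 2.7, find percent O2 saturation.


Y = pO2^n / (P50^n + pO2^n)
Y = 32^2.7 / (34^2.7 + 32^2.7)
Y = 45.92%

45.92%


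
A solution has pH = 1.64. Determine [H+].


[H+] = 10^(-pH)
[H+] = 10^(-1.64)
[H+] = 0.0229 M

0.0229 M


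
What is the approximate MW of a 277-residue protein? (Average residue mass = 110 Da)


MW = n_residues * 110 Da
MW = 277 * 110
MW = 30470 Da

30470 Da


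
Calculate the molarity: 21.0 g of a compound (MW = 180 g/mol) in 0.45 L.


C = (mass / MW) / volume
C = (21.0 / 180) / 0.45
C = 0.2593 M

0.2593 M


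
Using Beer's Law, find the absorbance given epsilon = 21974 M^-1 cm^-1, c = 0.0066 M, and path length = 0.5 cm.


A = epsilon * c * l
A = 21974 * 0.0066 * 0.5
A = 72.5142

72.5142


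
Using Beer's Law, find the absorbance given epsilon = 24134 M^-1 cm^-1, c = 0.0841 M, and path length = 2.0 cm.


A = epsilon * c * l
A = 24134 * 0.0841 * 2.0
A = 4059.3388

4059.3388


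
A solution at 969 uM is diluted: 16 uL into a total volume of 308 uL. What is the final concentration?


C2 = C1 * V1 / V2
C2 = 969 * 16 / 308
C2 = 50.3377 uM

50.3377 uM


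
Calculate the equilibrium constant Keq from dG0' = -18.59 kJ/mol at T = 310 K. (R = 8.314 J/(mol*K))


Keq = exp(-dG0 * 1000 / (R * T))
Keq = exp(-(-18.59) * 1000 / (8.314 * 310))
Keq = 1356.771

1356.771


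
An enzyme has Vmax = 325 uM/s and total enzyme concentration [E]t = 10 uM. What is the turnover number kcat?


kcat = Vmax / [E]t
kcat = 325 / 10
kcat = 32.5 s^-1

32.5 s^-1


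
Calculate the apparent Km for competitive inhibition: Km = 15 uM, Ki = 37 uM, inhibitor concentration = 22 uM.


Km_app = Km * (1 + [I]/Ki)
Km_app = 15 * (1 + 22/37)
Km_app = 23.9189 uM

23.9189 uM


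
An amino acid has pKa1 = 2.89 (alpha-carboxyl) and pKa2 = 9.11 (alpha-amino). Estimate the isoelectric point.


pI = (pKa1 + pKa2) / 2
pI = (2.89 + 9.11) / 2
pI = 6.0

6.0


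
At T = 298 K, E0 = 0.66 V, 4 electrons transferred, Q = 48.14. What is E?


E = E0 - (RT/nF) * ln(Q)
E = 0.66 - (8.314 * 298 / (4 * 96485)) * ln(48.14)
E = 0.6351 V

0.6351 V


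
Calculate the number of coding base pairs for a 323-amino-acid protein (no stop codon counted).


Each amino acid = 1 codon = 3 bp
bp = 323 * 3 = 969 bp

969 bp


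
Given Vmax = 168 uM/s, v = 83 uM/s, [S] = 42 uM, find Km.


Km = [S] * (Vmax - v) / v
Km = 42 * (168 - 83) / 83
Km = 43.012 uM

43.012 uM


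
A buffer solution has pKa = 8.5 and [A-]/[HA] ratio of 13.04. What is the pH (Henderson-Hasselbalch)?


pH = pKa + log10([A-]/[HA])
pH = 8.5 + log10(13.04)
pH = 9.6153

9.6153


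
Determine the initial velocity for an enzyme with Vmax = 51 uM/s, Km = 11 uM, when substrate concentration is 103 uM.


v = Vmax * [S] / (Km + [S])
v = 51 * 103 / (11 + 103)
v = 46.0789 uM/s

46.0789 uM/s


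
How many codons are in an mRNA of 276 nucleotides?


codons = nucleotides / 3
codons = 276 / 3 = 92

92


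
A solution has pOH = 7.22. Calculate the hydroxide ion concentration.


[OH-] = 10^(-pOH)
[OH-] = 10^(-7.22)
[OH-] = 6.026e-08 M

6.026e-08 M


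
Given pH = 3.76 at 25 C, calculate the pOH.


pOH = 14 - pH
pOH = 14 - 3.76
pOH = 10.24

10.24


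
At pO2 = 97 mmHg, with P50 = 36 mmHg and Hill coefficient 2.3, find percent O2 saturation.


Y = pO2^n / (P50^n + pO2^n)
Y = 97^2.3 / (36^2.3 + 97^2.3)
Y = 90.72%

90.72%


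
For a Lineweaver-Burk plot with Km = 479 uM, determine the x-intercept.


x-intercept = -1/Km
= -1/479
= -0.0021 1/uM

-0.0021 1/uM


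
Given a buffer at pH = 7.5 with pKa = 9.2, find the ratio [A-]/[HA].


[A-]/[HA] = 10^(pH - pKa)
= 10^(7.5 - 9.2)
= 0.02

0.02


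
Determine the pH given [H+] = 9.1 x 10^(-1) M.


pH = -log10([H+])
pH = -log10(9.1 x 10^(-1))
pH = 0.041

0.041


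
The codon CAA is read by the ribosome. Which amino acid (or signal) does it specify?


Standard genetic code lookup.
Codon CAA -> Gln

Gln


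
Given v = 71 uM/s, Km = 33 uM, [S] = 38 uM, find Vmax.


Vmax = v * (Km + [S]) / [S]
Vmax = 71 * (33 + 38) / 38
Vmax = 132.6579 uM/s

132.6579 uM/s


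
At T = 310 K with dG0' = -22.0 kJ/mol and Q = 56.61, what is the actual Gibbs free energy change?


dG = dG0' + RT * ln(Q) / 1000
dG = -22.0 + 8.314 * 310 * ln(56.61) / 1000
dG = -11.5974 kJ/mol

-11.5974 kJ/mol


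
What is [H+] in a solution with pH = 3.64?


[H+] = 10^(-pH)
[H+] = 10^(-3.64)
[H+] = 2.291e-04 M

2.291e-04 M


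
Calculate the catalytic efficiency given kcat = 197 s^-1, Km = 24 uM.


Catalytic efficiency = kcat / Km
= 197 / 24
= 8.2083 uM^-1*s^-1

8.2083 uM^-1*s^-1


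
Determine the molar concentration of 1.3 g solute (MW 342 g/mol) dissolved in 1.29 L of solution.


C = (mass / MW) / volume
C = (1.3 / 342) / 1.29
C = 0.0029 M

0.0029 M


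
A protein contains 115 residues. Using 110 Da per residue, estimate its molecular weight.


MW = n_residues * 110 Da
MW = 115 * 110
MW = 12650 Da

12650 Da


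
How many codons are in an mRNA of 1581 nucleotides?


codons = nucleotides / 3
codons = 1581 / 3 = 527

527


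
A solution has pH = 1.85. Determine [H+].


[H+] = 10^(-pH)
[H+] = 10^(-1.85)
[H+] = 0.0141 M

0.0141 M


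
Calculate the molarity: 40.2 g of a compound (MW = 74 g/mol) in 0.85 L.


C = (mass / MW) / volume
C = (40.2 / 74) / 0.85
C = 0.6391 M

0.6391 M


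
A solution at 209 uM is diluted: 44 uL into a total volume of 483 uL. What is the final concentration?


C2 = C1 * V1 / V2
C2 = 209 * 44 / 483
C2 = 19.0393 uM

19.0393 uM


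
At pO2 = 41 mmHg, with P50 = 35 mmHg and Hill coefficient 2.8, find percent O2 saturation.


Y = pO2^n / (P50^n + pO2^n)
Y = 41^2.8 / (35^2.8 + 41^2.8)
Y = 60.9%

60.9%


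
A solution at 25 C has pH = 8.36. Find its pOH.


pOH = 14 - pH
pOH = 14 - 8.36
pOH = 5.64

5.64


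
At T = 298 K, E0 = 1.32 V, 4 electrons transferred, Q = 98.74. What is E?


E = E0 - (RT/nF) * ln(Q)
E = 1.32 - (8.314 * 298 / (4 * 96485)) * ln(98.74)
E = 1.2905 V

1.2905 V


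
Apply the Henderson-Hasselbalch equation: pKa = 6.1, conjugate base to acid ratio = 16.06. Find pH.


pH = pKa + log10([A-]/[HA])
pH = 6.1 + log10(16.06)
pH = 7.3057

7.3057


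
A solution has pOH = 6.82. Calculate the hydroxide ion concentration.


[OH-] = 10^(-pOH)
[OH-] = 10^(-6.82)
[OH-] = 1.514e-07 M

1.514e-07 M


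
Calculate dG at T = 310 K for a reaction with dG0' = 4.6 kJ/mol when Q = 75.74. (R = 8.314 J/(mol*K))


dG = dG0' + RT * ln(Q) / 1000
dG = 4.6 + 8.314 * 310 * ln(75.74) / 1000
dG = 15.7529 kJ/mol

15.7529 kJ/mol


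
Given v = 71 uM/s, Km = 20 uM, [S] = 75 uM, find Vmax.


Vmax = v * (Km + [S]) / [S]
Vmax = 71 * (20 + 75) / 75
Vmax = 89.9333 uM/s

89.9333 uM/s


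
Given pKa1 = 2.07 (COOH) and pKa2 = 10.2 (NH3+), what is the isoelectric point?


pI = (pKa1 + pKa2) / 2
pI = (2.07 + 10.2) / 2
pI = 6.135

6.135


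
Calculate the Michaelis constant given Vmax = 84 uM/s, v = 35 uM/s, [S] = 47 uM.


Km = [S] * (Vmax - v) / v
Km = 47 * (84 - 35) / 35
Km = 65.8 uM

65.8 uM


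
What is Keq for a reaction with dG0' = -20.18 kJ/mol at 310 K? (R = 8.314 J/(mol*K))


Keq = exp(-dG0 * 1000 / (R * T))
Keq = exp(-(-20.18) * 1000 / (8.314 * 310))
Keq = 2514.3711

2514.3711


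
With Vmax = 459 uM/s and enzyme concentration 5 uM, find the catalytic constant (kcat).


kcat = Vmax / [E]t
kcat = 459 / 5
kcat = 91.8 s^-1

91.8 s^-1


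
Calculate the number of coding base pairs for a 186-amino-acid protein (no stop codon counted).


Each amino acid = 1 codon = 3 bp
bp = 186 * 3 = 558 bp

558 bp


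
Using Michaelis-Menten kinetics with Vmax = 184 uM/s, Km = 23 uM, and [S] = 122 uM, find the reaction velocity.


v = Vmax * [S] / (Km + [S])
v = 184 * 122 / (23 + 122)
v = 154.8138 uM/s

154.8138 uM/s


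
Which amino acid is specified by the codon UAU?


Standard genetic code lookup.
Codon UAU -> Tyr

Tyr


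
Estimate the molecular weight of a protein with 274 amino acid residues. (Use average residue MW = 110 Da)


MW = n_residues * 110 Da
MW = 274 * 110
MW = 30140 Da

30140 Da


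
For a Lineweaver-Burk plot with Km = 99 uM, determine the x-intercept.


x-intercept = -1/Km
= -1/99
= -0.0101 1/uM

-0.0101 1/uM


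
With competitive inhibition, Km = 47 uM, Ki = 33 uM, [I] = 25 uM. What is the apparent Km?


Km_app = Km * (1 + [I]/Ki)
Km_app = 47 * (1 + 25/33)
Km_app = 82.6061 uM

82.6061 uM


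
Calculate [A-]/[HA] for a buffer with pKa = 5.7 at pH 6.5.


[A-]/[HA] = 10^(pH - pKa)
= 10^(6.5 - 5.7)
= 6.3096

6.3096


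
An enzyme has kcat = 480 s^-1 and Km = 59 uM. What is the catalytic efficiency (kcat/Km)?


Catalytic efficiency = kcat / Km
= 480 / 59
= 8.1356 uM^-1*s^-1

8.1356 uM^-1*s^-1


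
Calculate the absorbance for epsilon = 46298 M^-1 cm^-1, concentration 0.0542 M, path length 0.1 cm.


A = epsilon * c * l
A = 46298 * 0.0542 * 0.1
A = 250.9352

250.9352


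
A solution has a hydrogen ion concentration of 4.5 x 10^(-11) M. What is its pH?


pH = -log10([H+])
pH = -log10(4.5 x 10^(-11))
pH = 10.3468

10.3468


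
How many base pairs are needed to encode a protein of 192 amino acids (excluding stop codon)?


Each amino acid = 1 codon = 3 bp
bp = 192 * 3 = 576 bp

576 bp


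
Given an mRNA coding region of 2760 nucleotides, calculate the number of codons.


codons = nucleotides / 3
codons = 2760 / 3 = 920

920


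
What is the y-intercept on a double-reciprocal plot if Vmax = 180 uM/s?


y-intercept = 1/Vmax
= 1/180
= 0.0056 s/uM

0.0056 s/uM


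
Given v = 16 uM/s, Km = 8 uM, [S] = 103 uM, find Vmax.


Vmax = v * (Km + [S]) / [S]
Vmax = 16 * (8 + 103) / 103
Vmax = 17.2427 uM/s

17.2427 uM/s


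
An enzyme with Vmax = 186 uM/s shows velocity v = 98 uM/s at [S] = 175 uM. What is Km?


Km = [S] * (Vmax - v) / v
Km = 175 * (186 - 98) / 98
Km = 157.1429 uM

157.1429 uM


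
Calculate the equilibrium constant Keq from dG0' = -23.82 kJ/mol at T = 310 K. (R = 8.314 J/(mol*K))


Keq = exp(-dG0 * 1000 / (R * T))
Keq = exp(-(-23.82) * 1000 / (8.314 * 310))
Keq = 10322.5572

10322.5572


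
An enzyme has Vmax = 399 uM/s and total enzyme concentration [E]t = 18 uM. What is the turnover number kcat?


kcat = Vmax / [E]t
kcat = 399 / 18
kcat = 22.1667 s^-1

22.1667 s^-1


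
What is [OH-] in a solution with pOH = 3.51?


[OH-] = 10^(-pOH)
[OH-] = 10^(-3.51)
[OH-] = 3.090e-04 M

3.090e-04 M


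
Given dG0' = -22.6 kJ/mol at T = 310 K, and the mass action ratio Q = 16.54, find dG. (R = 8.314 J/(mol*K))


dG = dG0' + RT * ln(Q) / 1000
dG = -22.6 + 8.314 * 310 * ln(16.54) / 1000
dG = -15.3685 kJ/mol

-15.3685 kJ/mol


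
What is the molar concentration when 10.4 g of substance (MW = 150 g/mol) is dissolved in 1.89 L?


C = (mass / MW) / volume
C = (10.4 / 150) / 1.89
C = 0.0367 M

0.0367 M


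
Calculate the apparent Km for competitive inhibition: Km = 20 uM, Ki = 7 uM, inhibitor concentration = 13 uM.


Km_app = Km * (1 + [I]/Ki)
Km_app = 20 * (1 + 13/7)
Km_app = 57.1429 uM

57.1429 uM


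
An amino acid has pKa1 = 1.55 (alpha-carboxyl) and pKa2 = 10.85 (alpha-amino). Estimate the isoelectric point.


pI = (pKa1 + pKa2) / 2
pI = (1.55 + 10.85) / 2
pI = 6.2

6.2


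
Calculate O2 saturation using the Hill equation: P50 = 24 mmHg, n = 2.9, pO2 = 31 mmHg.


Y = pO2^n / (P50^n + pO2^n)
Y = 31^2.9 / (24^2.9 + 31^2.9)
Y = 67.75%

67.75%


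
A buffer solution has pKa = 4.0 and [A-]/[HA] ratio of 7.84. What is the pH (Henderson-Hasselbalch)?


pH = pKa + log10([A-]/[HA])
pH = 4.0 + log10(7.84)
pH = 4.8943

4.8943


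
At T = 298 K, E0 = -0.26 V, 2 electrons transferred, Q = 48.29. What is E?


E = E0 - (RT/nF) * ln(Q)
E = -0.26 - (8.314 * 298 / (2 * 96485)) * ln(48.29)
E = -0.3098 V

-0.3098 V


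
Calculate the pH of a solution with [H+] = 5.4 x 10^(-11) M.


pH = -log10([H+])
pH = -log10(5.4 x 10^(-11))
pH = 10.2676

10.2676


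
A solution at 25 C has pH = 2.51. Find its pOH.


pOH = 14 - pH
pOH = 14 - 2.51
pOH = 11.49

11.49


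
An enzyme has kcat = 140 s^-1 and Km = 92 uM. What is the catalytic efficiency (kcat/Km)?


Catalytic efficiency = kcat / Km
= 140 / 92
= 1.5217 uM^-1*s^-1

1.5217 uM^-1*s^-1


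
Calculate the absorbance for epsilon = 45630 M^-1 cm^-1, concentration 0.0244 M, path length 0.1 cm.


A = epsilon * c * l
A = 45630 * 0.0244 * 0.1
A = 111.3372

111.3372


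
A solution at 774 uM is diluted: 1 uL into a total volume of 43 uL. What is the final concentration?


C2 = C1 * V1 / V2
C2 = 774 * 1 / 43
C2 = 18.0 uM

18.0 uM


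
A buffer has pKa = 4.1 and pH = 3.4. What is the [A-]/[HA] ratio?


[A-]/[HA] = 10^(pH - pKa)
= 10^(3.4 - 4.1)
= 0.1995

0.1995


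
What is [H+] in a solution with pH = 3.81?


[H+] = 10^(-pH)
[H+] = 10^(-3.81)
[H+] = 1.549e-04 M

1.549e-04 M


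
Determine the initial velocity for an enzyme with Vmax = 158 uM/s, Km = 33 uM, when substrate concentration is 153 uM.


v = Vmax * [S] / (Km + [S])
v = 158 * 153 / (33 + 153)
v = 129.9677 uM/s

129.9677 uM/s


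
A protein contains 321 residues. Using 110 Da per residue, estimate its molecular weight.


MW = n_residues * 110 Da
MW = 321 * 110
MW = 35310 Da

35310 Da


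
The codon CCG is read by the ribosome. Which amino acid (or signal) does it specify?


Standard genetic code lookup.
Codon CCG -> Pro

Pro


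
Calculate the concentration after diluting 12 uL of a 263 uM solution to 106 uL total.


C2 = C1 * V1 / V2
C2 = 263 * 12 / 106
C2 = 29.7736 uM

29.7736 uM


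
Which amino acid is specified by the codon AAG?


Standard genetic code lookup.
Codon AAG -> Lys

Lys


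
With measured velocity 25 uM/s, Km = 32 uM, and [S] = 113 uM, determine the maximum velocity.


Vmax = v * (Km + [S]) / [S]
Vmax = 25 * (32 + 113) / 113
Vmax = 32.0796 uM/s

32.0796 uM/s


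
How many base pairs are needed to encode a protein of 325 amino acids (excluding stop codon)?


Each amino acid = 1 codon = 3 bp
bp = 325 * 3 = 975 bp

975 bp


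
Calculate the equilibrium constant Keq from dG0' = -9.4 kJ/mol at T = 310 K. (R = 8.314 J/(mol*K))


Keq = exp(-dG0 * 1000 / (R * T))
Keq = exp(-(-9.4) * 1000 / (8.314 * 310))
Keq = 38.366

38.366


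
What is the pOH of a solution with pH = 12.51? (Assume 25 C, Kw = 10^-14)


pOH = 14 - pH
pOH = 14 - 12.51
pOH = 1.49

1.49


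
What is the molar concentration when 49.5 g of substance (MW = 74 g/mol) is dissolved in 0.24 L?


C = (mass / MW) / volume
C = (49.5 / 74) / 0.24
C = 2.7872 M

2.7872 M


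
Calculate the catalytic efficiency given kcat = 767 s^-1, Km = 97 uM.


Catalytic efficiency = kcat / Km
= 767 / 97
= 7.9072 uM^-1*s^-1

7.9072 uM^-1*s^-1


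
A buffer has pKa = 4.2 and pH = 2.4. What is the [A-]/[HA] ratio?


[A-]/[HA] = 10^(pH - pKa)
= 10^(2.4 - 4.2)
= 0.0158

0.0158


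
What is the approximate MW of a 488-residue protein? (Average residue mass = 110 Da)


MW = n_residues * 110 Da
MW = 488 * 110
MW = 53680 Da

53680 Da


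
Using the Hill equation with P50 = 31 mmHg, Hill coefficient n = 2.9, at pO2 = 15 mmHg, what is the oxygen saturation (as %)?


Y = pO2^n / (P50^n + pO2^n)
Y = 15^2.9 / (31^2.9 + 15^2.9)
Y = 10.86%

10.86%


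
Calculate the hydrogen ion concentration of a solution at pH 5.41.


[H+] = 10^(-pH)
[H+] = 10^(-5.41)
[H+] = 3.890e-06 M

3.890e-06 M


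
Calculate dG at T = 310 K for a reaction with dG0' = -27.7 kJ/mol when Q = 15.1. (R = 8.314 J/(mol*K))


dG = dG0' + RT * ln(Q) / 1000
dG = -27.7 + 8.314 * 310 * ln(15.1) / 1000
dG = -20.7033 kJ/mol

-20.7033 kJ/mol


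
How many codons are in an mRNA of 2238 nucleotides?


codons = nucleotides / 3
codons = 2238 / 3 = 746

746


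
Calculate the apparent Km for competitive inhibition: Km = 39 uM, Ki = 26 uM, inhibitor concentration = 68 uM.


Km_app = Km * (1 + [I]/Ki)
Km_app = 39 * (1 + 68/26)
Km_app = 141.0 uM

141.0 uM


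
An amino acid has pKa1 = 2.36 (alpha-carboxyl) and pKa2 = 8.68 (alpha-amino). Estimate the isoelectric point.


pI = (pKa1 + pKa2) / 2
pI = (2.36 + 8.68) / 2
pI = 5.52

5.52


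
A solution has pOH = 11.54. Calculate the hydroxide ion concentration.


[OH-] = 10^(-pOH)
[OH-] = 10^(-11.54)
[OH-] = 2.884e-12 M

2.884e-12 M


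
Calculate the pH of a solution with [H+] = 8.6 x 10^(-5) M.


pH = -log10([H+])
pH = -log10(8.6 x 10^(-5))
pH = 4.0655

4.0655


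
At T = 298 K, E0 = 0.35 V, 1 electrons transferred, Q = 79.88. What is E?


E = E0 - (RT/nF) * ln(Q)
E = 0.35 - (8.314 * 298 / (1 * 96485)) * ln(79.88)
E = 0.2375 V

0.2375 V


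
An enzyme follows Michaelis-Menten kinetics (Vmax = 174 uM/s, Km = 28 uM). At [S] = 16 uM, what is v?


v = Vmax * [S] / (Km + [S])
v = 174 * 16 / (28 + 16)
v = 63.2727 uM/s

63.2727 uM/s


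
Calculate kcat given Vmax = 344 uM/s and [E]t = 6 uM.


kcat = Vmax / [E]t
kcat = 344 / 6
kcat = 57.3333 s^-1

57.3333 s^-1


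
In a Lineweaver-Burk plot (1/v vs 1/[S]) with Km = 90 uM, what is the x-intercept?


x-intercept = -1/Km
= -1/90
= -0.0111 1/uM

-0.0111 1/uM


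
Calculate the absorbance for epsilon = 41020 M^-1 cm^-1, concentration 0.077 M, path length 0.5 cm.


A = epsilon * c * l
A = 41020 * 0.077 * 0.5
A = 1579.27

1579.27


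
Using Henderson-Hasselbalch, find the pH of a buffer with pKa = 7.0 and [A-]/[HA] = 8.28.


pH = pKa + log10([A-]/[HA])
pH = 7.0 + log10(8.28)
pH = 7.918

7.918


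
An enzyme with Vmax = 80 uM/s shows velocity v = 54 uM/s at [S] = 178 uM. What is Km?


Km = [S] * (Vmax - v) / v
Km = 178 * (80 - 54) / 54
Km = 85.7037 uM

85.7037 uM


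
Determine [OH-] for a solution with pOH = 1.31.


[OH-] = 10^(-pOH)
[OH-] = 10^(-1.31)
[OH-] = 0.049 M

0.049 M


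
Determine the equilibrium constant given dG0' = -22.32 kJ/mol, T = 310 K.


Keq = exp(-dG0 * 1000 / (R * T))
Keq = exp(-(-22.32) * 1000 / (8.314 * 310))
Keq = 5768.0619

5768.0619


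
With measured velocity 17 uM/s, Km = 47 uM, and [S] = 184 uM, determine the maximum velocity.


Vmax = v * (Km + [S]) / [S]
Vmax = 17 * (47 + 184) / 184
Vmax = 21.3424 uM/s

21.3424 uM/s


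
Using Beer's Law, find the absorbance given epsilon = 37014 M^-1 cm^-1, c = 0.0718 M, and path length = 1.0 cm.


A = epsilon * c * l
A = 37014 * 0.0718 * 1.0
A = 2657.6052

2657.6052


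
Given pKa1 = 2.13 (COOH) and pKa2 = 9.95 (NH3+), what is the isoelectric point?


pI = (pKa1 + pKa2) / 2
pI = (2.13 + 9.95) / 2
pI = 6.04

6.04


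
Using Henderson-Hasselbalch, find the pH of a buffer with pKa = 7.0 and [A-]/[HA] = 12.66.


pH = pKa + log10([A-]/[HA])
pH = 7.0 + log10(12.66)
pH = 8.1024

8.1024


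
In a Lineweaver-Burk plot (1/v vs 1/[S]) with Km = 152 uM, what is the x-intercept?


x-intercept = -1/Km
= -1/152
= -0.0066 1/uM

-0.0066 1/uM


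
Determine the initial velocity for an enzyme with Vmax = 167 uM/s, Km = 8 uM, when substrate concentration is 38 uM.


v = Vmax * [S] / (Km + [S])
v = 167 * 38 / (8 + 38)
v = 137.9565 uM/s

137.9565 uM/s


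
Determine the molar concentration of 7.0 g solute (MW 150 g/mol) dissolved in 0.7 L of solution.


C = (mass / MW) / volume
C = (7.0 / 150) / 0.7
C = 0.0667 M

0.0667 M


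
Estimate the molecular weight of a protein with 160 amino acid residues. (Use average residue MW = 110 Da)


MW = n_residues * 110 Da
MW = 160 * 110
MW = 17600 Da

17600 Da


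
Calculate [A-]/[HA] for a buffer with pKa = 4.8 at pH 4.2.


[A-]/[HA] = 10^(pH - pKa)
= 10^(4.2 - 4.8)
= 0.2512

0.2512


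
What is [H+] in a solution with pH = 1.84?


[H+] = 10^(-pH)
[H+] = 10^(-1.84)
[H+] = 0.0145 M

0.0145 M


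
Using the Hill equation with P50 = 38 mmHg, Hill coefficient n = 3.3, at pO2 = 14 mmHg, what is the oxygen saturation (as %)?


Y = pO2^n / (P50^n + pO2^n)
Y = 14^3.3 / (38^3.3 + 14^3.3)
Y = 3.57%

3.57%


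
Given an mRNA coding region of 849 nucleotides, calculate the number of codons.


codons = nucleotides / 3
codons = 849 / 3 = 283

283


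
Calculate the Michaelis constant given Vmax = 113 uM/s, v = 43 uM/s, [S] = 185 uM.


Km = [S] * (Vmax - v) / v
Km = 185 * (113 - 43) / 43
Km = 301.1628 uM

301.1628 uM


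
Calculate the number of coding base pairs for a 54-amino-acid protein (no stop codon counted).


Each amino acid = 1 codon = 3 bp
bp = 54 * 3 = 162 bp

162 bp


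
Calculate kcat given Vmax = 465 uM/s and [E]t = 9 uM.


kcat = Vmax / [E]t
kcat = 465 / 9
kcat = 51.6667 s^-1

51.6667 s^-1


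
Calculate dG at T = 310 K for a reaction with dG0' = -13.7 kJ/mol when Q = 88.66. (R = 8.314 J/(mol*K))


dG = dG0' + RT * ln(Q) / 1000
dG = -13.7 + 8.314 * 310 * ln(88.66) / 1000
dG = -2.1411 kJ/mol

-2.1411 kJ/mol


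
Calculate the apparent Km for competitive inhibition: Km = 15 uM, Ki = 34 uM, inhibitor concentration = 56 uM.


Km_app = Km * (1 + [I]/Ki)
Km_app = 15 * (1 + 56/34)
Km_app = 39.7059 uM

39.7059 uM


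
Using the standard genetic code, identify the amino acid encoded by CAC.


Standard genetic code lookup.
Codon CAC -> His

His
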